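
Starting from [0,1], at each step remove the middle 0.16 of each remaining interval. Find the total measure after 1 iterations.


Step 1: At each step, fraction remaining = 1 - 0.16 = 0.84
Step 2: After 1 steps, measure = (0.84)^1
Step 3: Computing the power step by step:
  After step 1: 0.84
Result = 0.84


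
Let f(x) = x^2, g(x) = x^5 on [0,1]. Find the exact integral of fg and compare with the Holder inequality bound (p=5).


Step 1: Exact integral of f*g = integral(x^7, 0, 1) = 1/8
     = 0.125
Step 2: Holder bound with p=5, q=1.25:
  ||f||_p = (integral x^10 dx)^(1/5) = (1/11)^(1/5) = 0.619044
  ||g||_q = (integral x^6.25 dx)^(1/1.25) = (1/7.25)^(1/1.25) = 0.204989
Step 3: Holder bound = ||f||_p * ||g||_q = 0.619044 * 0.204989 = 0.126897
Verification: 0.125 <= 0.126897 (Holder holds)


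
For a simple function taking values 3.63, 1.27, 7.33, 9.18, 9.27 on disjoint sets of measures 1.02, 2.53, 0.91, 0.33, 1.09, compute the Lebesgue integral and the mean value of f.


Step 1: Integral = sum(value_i * measure_i)
= 3.63*1.02 + 1.27*2.53 + 7.33*0.91 + 9.18*0.33 + 9.27*1.09
= 3.7026 + 3.2131 + 6.6703 + 3.0294 + 10.1043
= 26.7197
Step 2: Total measure of domain = 1.02 + 2.53 + 0.91 + 0.33 + 1.09 = 5.88
Step 3: Average value = 26.7197 / 5.88 = 4.544167


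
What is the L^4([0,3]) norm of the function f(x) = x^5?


Step 1: ||f||_4 = (integral_0^3 |x^5|^4 dx)^(1/4)
     = (integral_0^3 x^20 dx)^(1/4)
Step 2: integral_0^3 x^20 dx = [x^21/(21)] from 0 to 3 = 3^21/21
     = 10460353203/21 = 4.981121e+08
Step 3: ||f||_4 = (4.981121e+08)^(1/4) = 149.393521


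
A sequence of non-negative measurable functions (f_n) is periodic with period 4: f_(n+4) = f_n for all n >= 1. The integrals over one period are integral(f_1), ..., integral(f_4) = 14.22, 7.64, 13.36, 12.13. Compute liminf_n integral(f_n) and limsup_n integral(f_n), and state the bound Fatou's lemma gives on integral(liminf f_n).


The sequence (integral(f_n)) is periodic with period 4, repeating the values 14.22, 7.64, 13.36, 12.13 indefinitely.
Step 1: For a periodic sequence, every tail (a_m, a_(m+1), ...) contains all 4 period values infinitely often.
Step 2: Hence inf of every tail = min of the period values = min(14.22, 7.64, 13.36, 12.13) = 7.64.
        liminf_n integral(f_n) = sup over m of (inf of tail from m) = 7.64.
Step 3: Similarly sup of every tail = max of the period values = 14.22.
        limsup_n integral(f_n) = 14.22.
Step 4: Fatou's lemma: integral(liminf_n f_n) <= liminf_n integral(f_n) = 7.64.
        So the integral of the pointwise liminf is at most 7.64.


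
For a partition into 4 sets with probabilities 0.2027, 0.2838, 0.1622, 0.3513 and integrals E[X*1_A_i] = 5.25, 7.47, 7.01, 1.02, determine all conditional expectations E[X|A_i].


For each cell A_i: E[X|A_i] = E[X*1_A_i] / P(A_i)
Step 1: E[X|A_1] = 5.25 / 0.2027 = 25.900345
Step 2: E[X|A_2] = 7.47 / 0.2838 = 26.321353
Step 3: E[X|A_3] = 7.01 / 0.1622 = 43.218249
Step 4: E[X|A_4] = 1.02 / 0.3513 = 2.903501
Verification: E[X] = sum E[X*1_A_i] = 5.25 + 7.47 + 7.01 + 1.02 = 20.75


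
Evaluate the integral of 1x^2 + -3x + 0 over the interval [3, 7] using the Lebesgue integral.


The Lebesgue integral of a Riemann-integrable function agrees with the Riemann integral.
Antiderivative F(x) = (1/3)x^3 + (-3/2)x^2 + 0x
F(7) = (1/3)*7^3 + (-3/2)*7^2 + 0*7
     = (1/3)*343 + (-3/2)*49 + 0*7
     = 114.333333 + -73.5 + 0
     = 40.833333
F(3) = -4.5
Integral = F(7) - F(3) = 40.833333 - -4.5 = 45.333333


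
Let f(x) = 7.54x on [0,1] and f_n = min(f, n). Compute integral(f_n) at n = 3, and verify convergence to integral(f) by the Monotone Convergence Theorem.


f(x) = 7.54x on [0,1]; f_n(x) = min(7.54x, n). At n = 3:
Step 1: f(x) reaches 3 at x = 3/7.54 = 0.397878
Step 2: integral(f_3) = integral(7.54x, 0, 0.397878) + integral(3, 0.397878, 1)
       = 7.54*0.397878^2/2 + 3*(1 - 0.397878)
       = 0.596817 + 1.806366
       = 2.403183
Step 3: As n -> infinity, f_n increases to f, so by MCT integral(f_n) -> integral(f) = 7.54/2 = 3.77.
Convergence: integral(f_3) = 2.403183 -> 3.77 as n -> infinity


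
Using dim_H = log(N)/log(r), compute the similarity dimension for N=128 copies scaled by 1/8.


For a self-similar set with N copies scaled by 1/r:
dim_H = log(N)/log(r) = log(128)/log(8)
= 4.85203/2.079442
= 2.333333


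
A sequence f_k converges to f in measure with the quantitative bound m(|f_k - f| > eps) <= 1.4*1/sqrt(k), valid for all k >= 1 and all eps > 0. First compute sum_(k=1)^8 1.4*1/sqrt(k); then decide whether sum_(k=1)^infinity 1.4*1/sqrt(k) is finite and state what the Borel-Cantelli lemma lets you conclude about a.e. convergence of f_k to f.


Step 1: List the terms 1.4*1/sqrt(k) for k = 1 to 8:
  k=1: 1.4
  k=2: 0.989949
  k=3: 0.80829
  k=4: 0.7
  k=5: 0.626099
  k=6: 0.571548
  k=7: 0.52915
  k=8: 0.494975
Step 2: Partial sum = 1.4 + 0.989949 + 0.80829 + 0.7 + 0.626099 + 0.571548 + 0.52915 + 0.494975
     = 6.120012
Step 3: The full series sum_(k>=1) 1.4*1/sqrt(k) diverges (p-series with p = 1/2 <= 1; a nonzero constant multiple of a divergent series diverges).
Step 4: The (first) Borel-Cantelli lemma requires a summable sequence of measures, so it does not apply here;
        from this bound alone no conclusion about a.e. convergence can be drawn (convergence in measure still
        gives an a.e.-convergent subsequence, but not a.e. convergence of the whole sequence).
Conclusion: series diverges; Borel-Cantelli is inconclusive about a.e. convergence of f_k.


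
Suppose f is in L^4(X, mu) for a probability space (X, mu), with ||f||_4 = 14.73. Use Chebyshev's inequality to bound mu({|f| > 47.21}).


Chebyshev/Markov inequality: mu(|f| > eps) <= (||f||_p / eps)^p
Step 1: ||f||_4 / eps = 14.73 / 47.21 = 0.31201
Step 2: Raise to power p = 4:
  (0.31201)^4 = 0.009477
Step 3: Therefore mu(|f| > 47.21) <= 0.009477


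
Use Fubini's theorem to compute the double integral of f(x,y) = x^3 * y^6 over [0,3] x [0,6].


By Fubini's theorem, the double integral factors as a product of single integrals:
Step 1: integral_0^3 x^3 dx = [x^4/4] from 0 to 3
     = 3^4/4 = 20.25
Step 2: integral_0^6 y^6 dy = [y^7/7] from 0 to 6
     = 6^7/7 = 39990.857143
Step 3: Double integral = 20.25 * 39990.857143 = 809814.857143


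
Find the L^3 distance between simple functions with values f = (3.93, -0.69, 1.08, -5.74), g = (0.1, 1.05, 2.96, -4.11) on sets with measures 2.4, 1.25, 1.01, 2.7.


Step 1: Compute differences f_i - g_i:
  3.93 - 0.1 = 3.83
  -0.69 - 1.05 = -1.74
  1.08 - 2.96 = -1.88
  -5.74 - -4.11 = -1.63
Step 2: Compute |diff|^3 * measure for each set:
  |3.83|^3 * 2.4 = 56.181887 * 2.4 = 134.836529
  |-1.74|^3 * 1.25 = 5.268024 * 1.25 = 6.58503
  |-1.88|^3 * 1.01 = 6.644672 * 1.01 = 6.711119
  |-1.63|^3 * 2.7 = 4.330747 * 2.7 = 11.693017
Step 3: Sum = 159.825694
Step 4: ||f-g||_3 = (159.825694)^(1/3) = 5.426863


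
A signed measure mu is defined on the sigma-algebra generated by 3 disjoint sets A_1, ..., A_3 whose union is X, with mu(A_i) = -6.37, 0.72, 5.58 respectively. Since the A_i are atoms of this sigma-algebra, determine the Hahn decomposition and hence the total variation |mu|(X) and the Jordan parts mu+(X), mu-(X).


Step 1: Every measurable set is a union of atoms (the cells / points), so a Hahn decomposition is
  obtained by grouping atoms by sign: P = union of atoms with mu > 0, N = union of the remaining atoms.
  Atoms in P (indices): 2, 3;  atoms in N (indices): 1
  Positive values: 0.72, 5.58
  Negative values: -6.37
Step 2: mu+(X) = mu(P) = sum of positive atom values = 6.3
Step 3: mu-(X) = -mu(N) = sum of |negative atom values| = 6.37
Step 4: |mu|(X) = mu+(X) + mu-(X) = 6.3 + 6.37 = 12.67


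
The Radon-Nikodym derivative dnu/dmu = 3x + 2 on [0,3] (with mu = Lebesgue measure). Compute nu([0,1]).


nu(A) = integral_A (dnu/dmu) dmu = integral_0^1 (3x + 2) dx
Step 1: Antiderivative F(x) = (3/2)x^2 + 2x
Step 2: F(1) = (3/2)*1^2 + 2*1 = 1.5 + 2 = 3.5
Step 3: F(0) = (3/2)*0^2 + 2*0 = 0.0 + 0 = 0.0
Step 4: nu([0,1]) = F(1) - F(0) = 3.5 - 0.0 = 3.5


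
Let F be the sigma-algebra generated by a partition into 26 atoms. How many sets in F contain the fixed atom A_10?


Each element of F is a union of some subset S of the 26 atoms.
The element contains A_10 iff A_10 is in S.
So we count subsets S of {A_1,...,A_26} with A_10 in S: choose freely among the other 25 atoms.
Count = 2^(26-1) = 2^25 = 33554432.


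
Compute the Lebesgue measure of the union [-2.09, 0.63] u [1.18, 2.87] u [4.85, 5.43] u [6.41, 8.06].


For pairwise disjoint intervals, m(union) = sum of lengths.
= (0.63 - -2.09) + (2.87 - 1.18) + (5.43 - 4.85) + (8.06 - 6.41)
= 2.72 + 1.69 + 0.58 + 1.65
= 6.64


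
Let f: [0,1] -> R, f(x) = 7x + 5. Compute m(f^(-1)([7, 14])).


f^(-1)([7, 14]) = {x : 7 <= 7x + 5 <= 14}
Solving: (7 - 5)/7 <= x <= (14 - 5)/7
= [0.285714, 1.285714]
Intersecting with [0,1]: [0.285714, 1]
Measure = 1 - 0.285714 = 0.714286


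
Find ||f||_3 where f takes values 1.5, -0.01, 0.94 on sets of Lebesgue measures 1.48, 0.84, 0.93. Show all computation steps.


Step 1: Compute |f_i|^3 for each value:
  |1.5|^3 = 3.375
  |-0.01|^3 = 1.000000e-06
  |0.94|^3 = 0.830584
Step 2: Multiply by measures and sum:
  3.375 * 1.48 = 4.995
  1.000000e-06 * 0.84 = 8.400000e-07
  0.830584 * 0.93 = 0.772443
Sum = 4.995 + 8.400000e-07 + 0.772443 = 5.767444
Step 3: Take the p-th root:
||f||_3 = (5.767444)^(1/3) = 1.793334


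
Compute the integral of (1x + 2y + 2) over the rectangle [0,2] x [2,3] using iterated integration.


By Fubini, integrate in x first, then y.
Step 1: Fix y, integrate over x in [0,2]:
  integral(1x + 2y + 2, x=0..2)
  = 1*(2^2 - 0^2)/2 + (2y + 2)*(2 - 0)
  = 2 + (2y + 2)*2
  = 2 + 4y + 4
  = 6 + 4y
Step 2: Integrate over y in [2,3]:
  integral(6 + 4y, y=2..3)
  = 6*1 + 4*(3^2 - 2^2)/2
  = 6 + 10
  = 16


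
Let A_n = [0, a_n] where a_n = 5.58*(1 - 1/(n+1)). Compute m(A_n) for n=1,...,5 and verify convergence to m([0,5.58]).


By continuity of measure from below: if A_n increases to A, then m(A_n) -> m(A).
Here A = [0, 5.58], so m(A) = 5.58
Step 1: a_1 = 5.58*(1 - 1/2) = 2.79, m(A_1) = 2.79
Step 2: a_2 = 5.58*(1 - 1/3) = 3.72, m(A_2) = 3.72
Step 3: a_3 = 5.58*(1 - 1/4) = 4.185, m(A_3) = 4.185
Step 4: a_4 = 5.58*(1 - 1/5) = 4.464, m(A_4) = 4.464
Step 5: a_5 = 5.58*(1 - 1/6) = 4.65, m(A_5) = 4.65
Limit: m(A_n) -> m([0,5.58]) = 5.58


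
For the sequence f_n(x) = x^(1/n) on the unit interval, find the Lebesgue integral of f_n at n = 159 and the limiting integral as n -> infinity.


At n = 159: f_159(x) = x^(1/159).
Step 1: integral(x^(1/159), 0, 1) = [x^(1/159+1) / (1/159+1)] from 0 to 1
     = 1 / (1/159 + 1) = 1 / ((159+1)/159) = 159/(159+1)
     = 159/160 = 0.99375
Step 2: As n -> infinity, f_n(x) = x^(1/n) -> 1 for x in (0,1], and f_n is increasing in n.
By MCT, lim_n integral(f_n) = integral(lim_n f_n) = integral(1, 0, 1) = 1.
Step 3: Verify convergence: 159/160 = 0.99375 -> 1


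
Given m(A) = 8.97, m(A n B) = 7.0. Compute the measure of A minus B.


m(A \ B) = m(A) - m(A n B)
= 8.97 - 7.0
= 1.97


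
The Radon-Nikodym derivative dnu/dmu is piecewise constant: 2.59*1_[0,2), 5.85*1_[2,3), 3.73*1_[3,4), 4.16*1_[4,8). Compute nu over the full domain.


Integrate each piece of the Radon-Nikodym derivative:
Step 1: integral_0^2 2.59 dx = 2.59*(2-0) = 2.59*2 = 5.18
Step 2: integral_2^3 5.85 dx = 5.85*(3-2) = 5.85*1 = 5.85
Step 3: integral_3^4 3.73 dx = 3.73*(4-3) = 3.73*1 = 3.73
Step 4: integral_4^8 4.16 dx = 4.16*(8-4) = 4.16*4 = 16.64
Total: 5.18 + 5.85 + 3.73 + 16.64 = 31.4


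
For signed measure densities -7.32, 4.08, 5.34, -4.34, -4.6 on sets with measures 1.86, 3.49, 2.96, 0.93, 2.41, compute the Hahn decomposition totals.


Step 1: Compute signed measure on each set:
  Set 1: -7.32 * 1.86 = -13.6152
  Set 2: 4.08 * 3.49 = 14.2392
  Set 3: 5.34 * 2.96 = 15.8064
  Set 4: -4.34 * 0.93 = -4.0362
  Set 5: -4.6 * 2.41 = -11.086
Step 2: Total signed measure = (-13.6152) + (14.2392) + (15.8064) + (-4.0362) + (-11.086)
     = 1.3082
Step 3: Positive part mu+(X) = sum of positive contributions = 30.0456
Step 4: Negative part mu-(X) = |sum of negative contributions| = 28.7374


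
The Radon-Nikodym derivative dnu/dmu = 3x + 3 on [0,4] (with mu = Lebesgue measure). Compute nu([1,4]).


nu(A) = integral_A (dnu/dmu) dmu = integral_1^4 (3x + 3) dx
Step 1: Antiderivative F(x) = (3/2)x^2 + 3x
Step 2: F(4) = (3/2)*4^2 + 3*4 = 24 + 12 = 36
Step 3: F(1) = (3/2)*1^2 + 3*1 = 1.5 + 3 = 4.5
Step 4: nu([1,4]) = F(4) - F(1) = 36 - 4.5 = 31.5


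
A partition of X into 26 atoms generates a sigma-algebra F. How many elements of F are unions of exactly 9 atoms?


Each element of F is a union of some subset of the 26 atoms.
Elements that are unions of exactly 9 atoms correspond to 9-element subsets of the 26 atoms.
Count = C(26, 9) = 26! / (9! * 17!) = 3124550.


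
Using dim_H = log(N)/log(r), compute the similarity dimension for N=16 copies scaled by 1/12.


For a self-similar set with N copies scaled by 1/r:
dim_H = log(N)/log(r) = log(16)/log(12)
= 2.772589/2.484907
= 1.115772


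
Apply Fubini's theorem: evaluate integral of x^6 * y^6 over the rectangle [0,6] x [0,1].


By Fubini's theorem, the double integral factors as a product of single integrals:
Step 1: integral_0^6 x^6 dx = [x^7/7] from 0 to 6
     = 6^7/7 = 39990.857143
Step 2: integral_0^1 y^6 dy = [y^7/7] from 0 to 1
     = 1^7/7 = 0.142857
Step 3: Double integral = 39990.857143 * 0.142857 = 5712.979592


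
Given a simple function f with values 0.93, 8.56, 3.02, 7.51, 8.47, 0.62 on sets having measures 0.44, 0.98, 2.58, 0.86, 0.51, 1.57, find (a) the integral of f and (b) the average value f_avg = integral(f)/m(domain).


Step 1: Integral = sum(value_i * measure_i)
= 0.93*0.44 + 8.56*0.98 + 3.02*2.58 + 7.51*0.86 + 8.47*0.51 + 0.62*1.57
= 0.4092 + 8.3888 + 7.7916 + 6.4586 + 4.3197 + 0.9734
= 28.3413
Step 2: Total measure of domain = 0.44 + 0.98 + 2.58 + 0.86 + 0.51 + 1.57 = 6.94
Step 3: Average value = 28.3413 / 6.94 = 4.083761


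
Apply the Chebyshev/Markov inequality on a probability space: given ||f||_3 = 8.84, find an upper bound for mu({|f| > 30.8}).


Chebyshev/Markov inequality: mu(|f| > eps) <= (||f||_p / eps)^p
Step 1: ||f||_3 / eps = 8.84 / 30.8 = 0.287013
Step 2: Raise to power p = 3:
  (0.287013)^3 = 0.023643
Step 3: Therefore mu(|f| > 30.8) <= 0.023643


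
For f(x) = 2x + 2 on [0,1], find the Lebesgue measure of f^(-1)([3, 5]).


f^(-1)([3, 5]) = {x : 3 <= 2x + 2 <= 5}
Solving: (3 - 2)/2 <= x <= (5 - 2)/2
= [0.5, 1.5]
Intersecting with [0,1]: [0.5, 1]
Measure = 1 - 0.5 = 0.5


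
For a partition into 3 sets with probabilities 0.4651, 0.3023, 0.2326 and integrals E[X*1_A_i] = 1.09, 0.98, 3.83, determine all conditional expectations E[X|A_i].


For each cell A_i: E[X|A_i] = E[X*1_A_i] / P(A_i)
Step 1: E[X|A_1] = 1.09 / 0.4651 = 2.343582
Step 2: E[X|A_2] = 0.98 / 0.3023 = 3.241813
Step 3: E[X|A_3] = 3.83 / 0.2326 = 16.466036
Verification: E[X] = sum E[X*1_A_i] = 1.09 + 0.98 + 3.83 = 5.9


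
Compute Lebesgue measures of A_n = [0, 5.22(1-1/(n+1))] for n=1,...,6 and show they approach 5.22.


By continuity of measure from below: if A_n increases to A, then m(A_n) -> m(A).
Here A = [0, 5.22], so m(A) = 5.22
Step 1: a_1 = 5.22*(1 - 1/2) = 2.61, m(A_1) = 2.61
Step 2: a_2 = 5.22*(1 - 1/3) = 3.48, m(A_2) = 3.48
Step 3: a_3 = 5.22*(1 - 1/4) = 3.915, m(A_3) = 3.915
Step 4: a_4 = 5.22*(1 - 1/5) = 4.176, m(A_4) = 4.176
Step 5: a_5 = 5.22*(1 - 1/6) = 4.35, m(A_5) = 4.35
Step 6: a_6 = 5.22*(1 - 1/7) = 4.4743, m(A_6) = 4.4743
Limit: m(A_n) -> m([0,5.22]) = 5.22


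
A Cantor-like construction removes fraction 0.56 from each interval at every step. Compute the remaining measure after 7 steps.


Step 1: At each step, fraction remaining = 1 - 0.56 = 0.44
Step 2: After 7 steps, measure = (0.44)^7
Result = 0.003193


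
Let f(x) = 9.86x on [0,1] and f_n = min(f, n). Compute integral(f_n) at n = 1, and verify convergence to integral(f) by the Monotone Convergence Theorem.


f(x) = 9.86x on [0,1]; f_n(x) = min(9.86x, n). At n = 1:
Step 1: f(x) reaches 1 at x = 1/9.86 = 0.10142
Step 2: integral(f_1) = integral(9.86x, 0, 0.10142) + integral(1, 0.10142, 1)
       = 9.86*0.10142^2/2 + 1*(1 - 0.10142)
       = 0.05071 + 0.89858
       = 0.94929
Step 3: As n -> infinity, f_n increases to f, so by MCT integral(f_n) -> integral(f) = 9.86/2 = 4.93.
Convergence: integral(f_1) = 0.94929 -> 4.93 as n -> infinity


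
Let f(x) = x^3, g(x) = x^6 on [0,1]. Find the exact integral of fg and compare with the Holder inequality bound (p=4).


Step 1: Exact integral of f*g = integral(x^9, 0, 1) = 1/10
     = 0.1
Step 2: Holder bound with p=4, q=1.333333:
  ||f||_p = (integral x^12 dx)^(1/4) = (1/13)^(1/4) = 0.52664
  ||g||_q = (integral x^8 dx)^(1/1.333333) = (1/9)^(1/1.333333) = 0.19245
Step 3: Holder bound = ||f||_p * ||g||_q = 0.52664 * 0.19245 = 0.101352
Verification: 0.1 <= 0.101352 (Holder holds)


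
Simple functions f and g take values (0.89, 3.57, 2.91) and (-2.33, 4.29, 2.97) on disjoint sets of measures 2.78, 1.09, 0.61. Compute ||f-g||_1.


Step 1: Compute differences f_i - g_i:
  0.89 - -2.33 = 3.22
  3.57 - 4.29 = -0.72
  2.91 - 2.97 = -0.06
Step 2: Compute |diff|^1 * measure for each set:
  |3.22|^1 * 2.78 = 3.22 * 2.78 = 8.9516
  |-0.72|^1 * 1.09 = 0.72 * 1.09 = 0.7848
  |-0.06|^1 * 0.61 = 0.06 * 0.61 = 0.0366
Step 3: Sum = 9.773
Step 4: ||f-g||_1 = (9.773)^(1/1) = 9.773


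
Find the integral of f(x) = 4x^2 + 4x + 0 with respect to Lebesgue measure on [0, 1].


The Lebesgue integral of a Riemann-integrable function agrees with the Riemann integral.
Antiderivative F(x) = (4/3)x^3 + (4/2)x^2 + 0x
F(1) = (4/3)*1^3 + (4/2)*1^2 + 0*1
     = (4/3)*1 + (4/2)*1 + 0*1
     = 1.333333 + 2 + 0
     = 3.333333
F(0) = 0.0
Integral = F(1) - F(0) = 3.333333 - 0.0 = 3.333333


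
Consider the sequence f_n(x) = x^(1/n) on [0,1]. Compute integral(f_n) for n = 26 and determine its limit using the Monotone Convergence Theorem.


At n = 26: f_26(x) = x^(1/26).
Step 1: integral(x^(1/26), 0, 1) = [x^(1/26+1) / (1/26+1)] from 0 to 1
     = 1 / (1/26 + 1) = 1 / ((26+1)/26) = 26/(26+1)
     = 26/27 = 0.962963
Step 2: As n -> infinity, f_n(x) = x^(1/n) -> 1 for x in (0,1], and f_n is increasing in n.
By MCT, lim_n integral(f_n) = integral(lim_n f_n) = integral(1, 0, 1) = 1.
Step 3: Verify convergence: 26/27 = 0.962963 -> 1


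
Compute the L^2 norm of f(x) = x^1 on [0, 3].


Step 1: ||f||_2 = (integral_0^3 |x^1|^2 dx)^(1/2)
     = (integral_0^3 x^2 dx)^(1/2)
Step 2: integral_0^3 x^2 dx = [x^3/(3)] from 0 to 3 = 3^3/3
     = 27/3 = 9
Step 3: ||f||_2 = (9)^(1/2) = 3


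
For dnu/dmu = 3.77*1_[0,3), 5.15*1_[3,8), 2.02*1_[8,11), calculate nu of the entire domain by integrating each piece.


Integrate each piece of the Radon-Nikodym derivative:
Step 1: integral_0^3 3.77 dx = 3.77*(3-0) = 3.77*3 = 11.31
Step 2: integral_3^8 5.15 dx = 5.15*(8-3) = 5.15*5 = 25.75
Step 3: integral_8^11 2.02 dx = 2.02*(11-8) = 2.02*3 = 6.06
Total: 11.31 + 25.75 + 6.06 = 43.12


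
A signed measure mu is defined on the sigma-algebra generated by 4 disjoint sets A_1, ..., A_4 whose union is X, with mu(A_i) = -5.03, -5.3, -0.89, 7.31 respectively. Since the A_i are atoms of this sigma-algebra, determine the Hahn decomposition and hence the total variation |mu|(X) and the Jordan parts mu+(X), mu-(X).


Step 1: Every measurable set is a union of atoms (the cells / points), so a Hahn decomposition is
  obtained by grouping atoms by sign: P = union of atoms with mu > 0, N = union of the remaining atoms.
  Atoms in P (indices): 4;  atoms in N (indices): 1, 2, 3
  Positive values: 7.31
  Negative values: -5.03, -5.3, -0.89
Step 2: mu+(X) = mu(P) = sum of positive atom values = 7.31
Step 3: mu-(X) = -mu(N) = sum of |negative atom values| = 11.22
Step 4: |mu|(X) = mu+(X) + mu-(X) = 7.31 + 11.22 = 18.53


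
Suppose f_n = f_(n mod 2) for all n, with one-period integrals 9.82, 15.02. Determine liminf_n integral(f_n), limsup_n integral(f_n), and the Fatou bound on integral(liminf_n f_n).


The sequence (integral(f_n)) is periodic with period 2, repeating the values 9.82, 15.02 indefinitely.
Step 1: For a periodic sequence, every tail (a_m, a_(m+1), ...) contains all 2 period values infinitely often.
Step 2: Hence inf of every tail = min of the period values = min(9.82, 15.02) = 9.82.
        liminf_n integral(f_n) = sup over m of (inf of tail from m) = 9.82.
Step 3: Similarly sup of every tail = max of the period values = 15.02.
        limsup_n integral(f_n) = 15.02.
Step 4: Fatou's lemma: integral(liminf_n f_n) <= liminf_n integral(f_n) = 9.82.
        So the integral of the pointwise liminf is at most 9.82.


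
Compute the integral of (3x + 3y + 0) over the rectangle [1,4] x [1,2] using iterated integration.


By Fubini, integrate in x first, then y.
Step 1: Fix y, integrate over x in [1,4]:
  integral(3x + 3y + 0, x=1..4)
  = 3*(4^2 - 1^2)/2 + (3y + 0)*(4 - 1)
  = 22.5 + (3y + 0)*3
  = 22.5 + 9y + 0
  = 22.5 + 9y
Step 2: Integrate over y in [1,2]:
  integral(22.5 + 9y, y=1..2)
  = 22.5*1 + 9*(2^2 - 1^2)/2
  = 22.5 + 13.5
  = 36


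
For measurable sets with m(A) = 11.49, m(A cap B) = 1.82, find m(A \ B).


m(A \ B) = m(A) - m(A n B)
= 11.49 - 1.82
= 9.67


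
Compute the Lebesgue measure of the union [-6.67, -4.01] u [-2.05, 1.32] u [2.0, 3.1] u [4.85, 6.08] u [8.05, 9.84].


For pairwise disjoint intervals, m(union) = sum of lengths.
= (-4.01 - -6.67) + (1.32 - -2.05) + (3.1 - 2.0) + (6.08 - 4.85) + (9.84 - 8.05)
= 2.66 + 3.37 + 1.1 + 1.23 + 1.79
= 10.15


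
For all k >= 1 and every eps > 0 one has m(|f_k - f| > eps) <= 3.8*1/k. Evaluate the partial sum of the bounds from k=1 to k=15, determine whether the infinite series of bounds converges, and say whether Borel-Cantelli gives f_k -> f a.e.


Step 1: List the terms 3.8*1/k for k = 1 to 15:
  k=1: 3.8
  k=2: 1.9
  k=3: 1.266667
  k=4: 0.95
  k=5: 0.76
  k=6: 0.633333
  k=7: 0.542857
  k=8: 0.475
  k=9: 0.422222
  k=10: 0.38
  k=11: 0.345455
  k=12: 0.316667
  k=13: 0.292308
  k=14: 0.271429
  k=15: 0.253333
Step 2: Partial sum = 3.8 + 1.9 + 1.266667 + 0.95 + 0.76 + 0.633333 + 0.542857 + 0.475 + 0.422222 + 0.38 + 0.345455 + 0.316667 + 0.292308 + 0.271429 + 0.253333
     = 12.60927
Step 3: The full series sum_(k>=1) 3.8*1/k diverges (harmonic series, p = 1; a nonzero constant multiple of a divergent series diverges).
Step 4: The (first) Borel-Cantelli lemma requires a summable sequence of measures, so it does not apply here;
        from this bound alone no conclusion about a.e. convergence can be drawn (convergence in measure still
        gives an a.e.-convergent subsequence, but not a.e. convergence of the whole sequence).
Conclusion: series diverges; Borel-Cantelli is inconclusive about a.e. convergence of f_k.


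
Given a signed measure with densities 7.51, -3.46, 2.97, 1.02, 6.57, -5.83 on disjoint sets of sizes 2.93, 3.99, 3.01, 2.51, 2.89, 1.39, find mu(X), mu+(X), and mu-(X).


Step 1: Compute signed measure on each set:
  Set 1: 7.51 * 2.93 = 22.0043
  Set 2: -3.46 * 3.99 = -13.8054
  Set 3: 2.97 * 3.01 = 8.9397
  Set 4: 1.02 * 2.51 = 2.5602
  Set 5: 6.57 * 2.89 = 18.9873
  Set 6: -5.83 * 1.39 = -8.1037
Step 2: Total signed measure = (22.0043) + (-13.8054) + (8.9397) + (2.5602) + (18.9873) + (-8.1037)
     = 30.5824
Step 3: Positive part mu+(X) = sum of positive contributions = 52.4915
Step 4: Negative part mu-(X) = |sum of negative contributions| = 21.9091


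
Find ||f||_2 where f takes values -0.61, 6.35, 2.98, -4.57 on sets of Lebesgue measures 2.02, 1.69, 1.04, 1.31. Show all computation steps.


Step 1: Compute |f_i|^2 for each value:
  |-0.61|^2 = 0.3721
  |6.35|^2 = 40.3225
  |2.98|^2 = 8.8804
  |-4.57|^2 = 20.8849
Step 2: Multiply by measures and sum:
  0.3721 * 2.02 = 0.751642
  40.3225 * 1.69 = 68.145025
  8.8804 * 1.04 = 9.235616
  20.8849 * 1.31 = 27.359219
Sum = 0.751642 + 68.145025 + 9.235616 + 27.359219 = 105.491502
Step 3: Take the p-th root:
||f||_2 = (105.491502)^(1/2) = 10.270906


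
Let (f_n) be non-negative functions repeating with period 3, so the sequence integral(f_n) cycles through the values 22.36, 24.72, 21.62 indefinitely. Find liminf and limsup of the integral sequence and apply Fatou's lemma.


The sequence (integral(f_n)) is periodic with period 3, repeating the values 22.36, 24.72, 21.62 indefinitely.
Step 1: For a periodic sequence, every tail (a_m, a_(m+1), ...) contains all 3 period values infinitely often.
Step 2: Hence inf of every tail = min of the period values = min(22.36, 24.72, 21.62) = 21.62.
        liminf_n integral(f_n) = sup over m of (inf of tail from m) = 21.62.
Step 3: Similarly sup of every tail = max of the period values = 24.72.
        limsup_n integral(f_n) = 24.72.
Step 4: Fatou's lemma: integral(liminf_n f_n) <= liminf_n integral(f_n) = 21.62.
        So the integral of the pointwise liminf is at most 21.62.


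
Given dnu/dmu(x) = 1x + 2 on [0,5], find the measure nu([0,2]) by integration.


nu(A) = integral_A (dnu/dmu) dmu = integral_0^2 (1x + 2) dx
Step 1: Antiderivative F(x) = (1/2)x^2 + 2x
Step 2: F(2) = (1/2)*2^2 + 2*2 = 2 + 4 = 6
Step 3: F(0) = (1/2)*0^2 + 2*0 = 0.0 + 0 = 0.0
Step 4: nu([0,2]) = F(2) - F(0) = 6 - 0.0 = 6


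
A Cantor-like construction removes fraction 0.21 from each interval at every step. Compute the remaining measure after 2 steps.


Step 1: At each step, fraction remaining = 1 - 0.21 = 0.79
Step 2: After 2 steps, measure = (0.79)^2
Step 3: Computing the power step by step:
  After step 1: 0.79
  After step 2: 0.6241
Result = 0.6241


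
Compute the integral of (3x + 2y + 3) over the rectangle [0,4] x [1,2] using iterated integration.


By Fubini, integrate in x first, then y.
Step 1: Fix y, integrate over x in [0,4]:
  integral(3x + 2y + 3, x=0..4)
  = 3*(4^2 - 0^2)/2 + (2y + 3)*(4 - 0)
  = 24 + (2y + 3)*4
  = 24 + 8y + 12
  = 36 + 8y
Step 2: Integrate over y in [1,2]:
  integral(36 + 8y, y=1..2)
  = 36*1 + 8*(2^2 - 1^2)/2
  = 36 + 12
  = 48


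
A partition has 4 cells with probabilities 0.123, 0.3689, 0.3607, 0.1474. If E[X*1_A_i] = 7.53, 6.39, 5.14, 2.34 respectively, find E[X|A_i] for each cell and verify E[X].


For each cell A_i: E[X|A_i] = E[X*1_A_i] / P(A_i)
Step 1: E[X|A_1] = 7.53 / 0.123 = 61.219512
Step 2: E[X|A_2] = 6.39 / 0.3689 = 17.321767
Step 3: E[X|A_3] = 5.14 / 0.3607 = 14.250069
Step 4: E[X|A_4] = 2.34 / 0.1474 = 15.87517
Verification: E[X] = sum E[X*1_A_i] = 7.53 + 6.39 + 5.14 + 2.34 = 21.4


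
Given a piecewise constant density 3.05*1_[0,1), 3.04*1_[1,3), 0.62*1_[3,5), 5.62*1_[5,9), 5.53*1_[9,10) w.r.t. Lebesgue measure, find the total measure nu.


Integrate each piece of the Radon-Nikodym derivative:
Step 1: integral_0^1 3.05 dx = 3.05*(1-0) = 3.05*1 = 3.05
Step 2: integral_1^3 3.04 dx = 3.04*(3-1) = 3.04*2 = 6.08
Step 3: integral_3^5 0.62 dx = 0.62*(5-3) = 0.62*2 = 1.24
Step 4: integral_5^9 5.62 dx = 5.62*(9-5) = 5.62*4 = 22.48
Step 5: integral_9^10 5.53 dx = 5.53*(10-9) = 5.53*1 = 5.53
Total: 3.05 + 6.08 + 1.24 + 22.48 + 5.53 = 38.38


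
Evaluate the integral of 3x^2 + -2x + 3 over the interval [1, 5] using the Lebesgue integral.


The Lebesgue integral of a Riemann-integrable function agrees with the Riemann integral.
Antiderivative F(x) = (3/3)x^3 + (-2/2)x^2 + 3x
F(5) = (3/3)*5^3 + (-2/2)*5^2 + 3*5
     = (3/3)*125 + (-2/2)*25 + 3*5
     = 125 + -25 + 15
     = 115
F(1) = 3
Integral = F(5) - F(1) = 115 - 3 = 112


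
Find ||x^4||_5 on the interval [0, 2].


Step 1: ||f||_5 = (integral_0^2 |x^4|^5 dx)^(1/5)
     = (integral_0^2 x^20 dx)^(1/5)
Step 2: integral_0^2 x^20 dx = [x^21/(21)] from 0 to 2 = 2^21/21
     = 2097152/21 = 99864.380952
Step 3: ||f||_5 = (99864.380952)^(1/5) = 9.997286


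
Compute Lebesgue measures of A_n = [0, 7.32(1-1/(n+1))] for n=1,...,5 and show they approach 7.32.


By continuity of measure from below: if A_n increases to A, then m(A_n) -> m(A).
Here A = [0, 7.32], so m(A) = 7.32
Step 1: a_1 = 7.32*(1 - 1/2) = 3.66, m(A_1) = 3.66
Step 2: a_2 = 7.32*(1 - 1/3) = 4.88, m(A_2) = 4.88
Step 3: a_3 = 7.32*(1 - 1/4) = 5.49, m(A_3) = 5.49
Step 4: a_4 = 7.32*(1 - 1/5) = 5.856, m(A_4) = 5.856
Step 5: a_5 = 7.32*(1 - 1/6) = 6.1, m(A_5) = 6.1
Limit: m(A_n) -> m([0,7.32]) = 7.32


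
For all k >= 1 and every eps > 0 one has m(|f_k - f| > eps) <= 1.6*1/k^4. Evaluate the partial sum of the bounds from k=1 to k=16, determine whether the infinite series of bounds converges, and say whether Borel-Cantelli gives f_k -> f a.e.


Step 1: List the terms 1.6*1/k^4 for k = 1 to 16:
  k=1: 1.6
  k=2: 0.1
  k=3: 0.019753
  k=4: 0.00625
  k=5: 0.00256
  k=6: 0.001235
  k=7: 6.663890e-04
  k=8: 3.906250e-04
  k=9: 2.438653e-04
  k=10: 1.600000e-04
  k=11: 1.092822e-04
  k=12: 7.716049e-05
  k=13: 5.602045e-05
  k=14: 4.164931e-05
  k=15: 3.160494e-05
  k=16: 2.441406e-05
Step 2: Partial sum = 1.6 + 0.1 + 0.019753 + 0.00625 + 0.00256 + 0.001235 + 6.663890e-04 + 3.906250e-04 + 2.438653e-04 + 1.600000e-04 + 1.092822e-04 + 7.716049e-05 + 5.602045e-05 + 4.164931e-05 + 3.160494e-05 + 2.441406e-05
     = 1.731599
Step 3: The full series sum_(k>=1) 1.6*1/k^4 converges (p-series with p = 4 > 1; a constant multiple of a convergent series converges).
Step 4: Fix eps > 0. Since sum_k m(|f_k - f| > eps) < infinity, the Borel-Cantelli lemma gives
        m(limsup_k {|f_k - f| > eps}) = 0, i.e. for a.e. x, |f_k(x) - f(x)| <= eps for all large k.
        Applying this with eps = 1/j for j = 1, 2, ... and intersecting the countably many full-measure sets,
        for a.e. x we get limsup_k |f_k(x) - f(x)| <= 1/j for every j, hence f_k -> f almost everywhere.
Conclusion: series converges; Borel-Cantelli yields f_k -> f a.e.


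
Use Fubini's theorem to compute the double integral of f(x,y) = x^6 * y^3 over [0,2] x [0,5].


By Fubini's theorem, the double integral factors as a product of single integrals:
Step 1: integral_0^2 x^6 dx = [x^7/7] from 0 to 2
     = 2^7/7 = 18.285714
Step 2: integral_0^5 y^3 dy = [y^4/4] from 0 to 5
     = 5^4/4 = 156.25
Step 3: Double integral = 18.285714 * 156.25 = 2857.142857


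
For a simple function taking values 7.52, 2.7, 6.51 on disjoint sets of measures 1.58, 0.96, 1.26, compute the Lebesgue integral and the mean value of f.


Step 1: Integral = sum(value_i * measure_i)
= 7.52*1.58 + 2.7*0.96 + 6.51*1.26
= 11.8816 + 2.592 + 8.2026
= 22.6762
Step 2: Total measure of domain = 1.58 + 0.96 + 1.26 = 3.8
Step 3: Average value = 22.6762 / 3.8 = 5.967421


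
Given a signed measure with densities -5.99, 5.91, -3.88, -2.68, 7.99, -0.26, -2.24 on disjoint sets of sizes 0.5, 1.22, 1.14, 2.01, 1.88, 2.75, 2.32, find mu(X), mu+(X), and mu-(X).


Step 1: Compute signed measure on each set:
  Set 1: -5.99 * 0.5 = -2.995
  Set 2: 5.91 * 1.22 = 7.2102
  Set 3: -3.88 * 1.14 = -4.4232
  Set 4: -2.68 * 2.01 = -5.3868
  Set 5: 7.99 * 1.88 = 15.0212
  Set 6: -0.26 * 2.75 = -0.715
  Set 7: -2.24 * 2.32 = -5.1968
Step 2: Total signed measure = (-2.995) + (7.2102) + (-4.4232) + (-5.3868) + (15.0212) + (-0.715) + (-5.1968)
     = 3.5146
Step 3: Positive part mu+(X) = sum of positive contributions = 22.2314
Step 4: Negative part mu-(X) = |sum of negative contributions| = 18.7168


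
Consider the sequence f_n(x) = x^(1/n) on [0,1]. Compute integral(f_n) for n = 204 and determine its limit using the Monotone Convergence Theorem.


At n = 204: f_204(x) = x^(1/204).
Step 1: integral(x^(1/204), 0, 1) = [x^(1/204+1) / (1/204+1)] from 0 to 1
     = 1 / (1/204 + 1) = 1 / ((204+1)/204) = 204/(204+1)
     = 204/205 = 0.995122
Step 2: As n -> infinity, f_n(x) = x^(1/n) -> 1 for x in (0,1], and f_n is increasing in n.
By MCT, lim_n integral(f_n) = integral(lim_n f_n) = integral(1, 0, 1) = 1.
Step 3: Verify convergence: 204/205 = 0.995122 -> 1


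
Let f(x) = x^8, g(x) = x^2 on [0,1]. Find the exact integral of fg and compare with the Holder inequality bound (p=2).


Step 1: Exact integral of f*g = integral(x^10, 0, 1) = 1/11
     = 0.090909
Step 2: Holder bound with p=2, q=2:
  ||f||_p = (integral x^16 dx)^(1/2) = (1/17)^(1/2) = 0.242536
  ||g||_q = (integral x^4 dx)^(1/2) = (1/5)^(1/2) = 0.447214
Step 3: Holder bound = ||f||_p * ||g||_q = 0.242536 * 0.447214 = 0.108465
Verification: 0.090909 <= 0.108465 (Holder holds)


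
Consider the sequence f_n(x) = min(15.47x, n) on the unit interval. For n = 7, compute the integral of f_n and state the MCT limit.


f(x) = 15.47x on [0,1]; f_n(x) = min(15.47x, n). At n = 7:
Step 1: f(x) reaches 7 at x = 7/15.47 = 0.452489
Step 2: integral(f_7) = integral(15.47x, 0, 0.452489) + integral(7, 0.452489, 1)
       = 15.47*0.452489^2/2 + 7*(1 - 0.452489)
       = 1.58371 + 3.832579
       = 5.41629
Step 3: As n -> infinity, f_n increases to f, so by MCT integral(f_n) -> integral(f) = 15.47/2 = 7.735.
Convergence: integral(f_7) = 5.41629 -> 7.735 as n -> infinity


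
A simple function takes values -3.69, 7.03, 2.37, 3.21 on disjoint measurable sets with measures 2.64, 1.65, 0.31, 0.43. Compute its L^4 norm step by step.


Step 1: Compute |f_i|^4 for each value:
  |-3.69|^4 = 185.398179
  |7.03|^4 = 2442.425357
  |2.37|^4 = 31.549566
  |3.21|^4 = 106.174477
Step 2: Multiply by measures and sum:
  185.398179 * 2.64 = 489.451193
  2442.425357 * 1.65 = 4030.001839
  31.549566 * 0.31 = 9.780365
  106.174477 * 0.43 = 45.655025
Sum = 489.451193 + 4030.001839 + 9.780365 + 45.655025 = 4574.888422
Step 3: Take the p-th root:
||f||_4 = (4574.888422)^(1/4) = 8.224228


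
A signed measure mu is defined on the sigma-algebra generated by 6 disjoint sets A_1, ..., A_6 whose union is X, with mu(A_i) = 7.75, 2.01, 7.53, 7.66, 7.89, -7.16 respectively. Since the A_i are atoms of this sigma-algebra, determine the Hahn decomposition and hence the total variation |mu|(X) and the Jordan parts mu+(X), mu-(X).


Step 1: Every measurable set is a union of atoms (the cells / points), so a Hahn decomposition is
  obtained by grouping atoms by sign: P = union of atoms with mu > 0, N = union of the remaining atoms.
  Atoms in P (indices): 1, 2, 3, 4, 5;  atoms in N (indices): 6
  Positive values: 7.75, 2.01, 7.53, 7.66, 7.89
  Negative values: -7.16
Step 2: mu+(X) = mu(P) = sum of positive atom values = 32.84
Step 3: mu-(X) = -mu(N) = sum of |negative atom values| = 7.16
Step 4: |mu|(X) = mu+(X) + mu-(X) = 32.84 + 7.16 = 40


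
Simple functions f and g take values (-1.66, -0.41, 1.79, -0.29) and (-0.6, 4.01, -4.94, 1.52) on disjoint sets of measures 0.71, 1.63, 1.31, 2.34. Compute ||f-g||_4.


Step 1: Compute differences f_i - g_i:
  -1.66 - -0.6 = -1.06
  -0.41 - 4.01 = -4.42
  1.79 - -4.94 = 6.73
  -0.29 - 1.52 = -1.81
Step 2: Compute |diff|^4 * measure for each set:
  |-1.06|^4 * 0.71 = 1.262477 * 0.71 = 0.896359
  |-4.42|^4 * 1.63 = 381.670925 * 1.63 = 622.123608
  |6.73|^4 * 1.31 = 2051.44679 * 1.31 = 2687.395295
  |-1.81|^4 * 2.34 = 10.732831 * 2.34 = 25.114825
Step 3: Sum = 3335.530087
Step 4: ||f-g||_4 = (3335.530087)^(1/4) = 7.599608


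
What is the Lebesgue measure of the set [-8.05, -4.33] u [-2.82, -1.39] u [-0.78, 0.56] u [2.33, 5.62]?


For pairwise disjoint intervals, m(union) = sum of lengths.
= (-4.33 - -8.05) + (-1.39 - -2.82) + (0.56 - -0.78) + (5.62 - 2.33)
= 3.72 + 1.43 + 1.34 + 3.29
= 9.78


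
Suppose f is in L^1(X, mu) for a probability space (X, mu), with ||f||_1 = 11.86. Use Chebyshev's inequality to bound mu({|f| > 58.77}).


Chebyshev/Markov inequality: mu(|f| > eps) <= (||f||_p / eps)^p
Step 1: ||f||_1 / eps = 11.86 / 58.77 = 0.201804
Step 2: Raise to power p = 1:
  (0.201804)^1 = 0.201804
Step 3: Therefore mu(|f| > 58.77) <= 0.201804


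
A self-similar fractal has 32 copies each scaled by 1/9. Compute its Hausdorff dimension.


For a self-similar set with N copies scaled by 1/r:
dim_H = log(N)/log(r) = log(32)/log(9)
= 3.465736/2.197225
= 1.577324


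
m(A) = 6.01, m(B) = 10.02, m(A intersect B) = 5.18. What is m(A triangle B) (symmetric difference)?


m(A Delta B) = m(A) + m(B) - 2*m(A n B)
= 6.01 + 10.02 - 2*5.18
= 6.01 + 10.02 - 10.36
= 5.67


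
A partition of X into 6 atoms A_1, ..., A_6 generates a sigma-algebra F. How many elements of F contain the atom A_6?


Each element of F is a union of some subset S of the 6 atoms.
The element contains A_6 iff A_6 is in S.
So we count subsets S of {A_1,...,A_6} with A_6 in S: choose freely among the other 5 atoms.
Count = 2^(6-1) = 2^5 = 32.


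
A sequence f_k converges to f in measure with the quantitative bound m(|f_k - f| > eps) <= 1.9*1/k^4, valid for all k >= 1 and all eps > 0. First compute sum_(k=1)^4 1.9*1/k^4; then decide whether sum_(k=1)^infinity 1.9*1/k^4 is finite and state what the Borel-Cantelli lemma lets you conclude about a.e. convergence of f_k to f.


Step 1: List the terms 1.9*1/k^4 for k = 1 to 4:
  k=1: 1.9
  k=2: 0.11875
  k=3: 0.023457
  k=4: 0.007422
Step 2: Partial sum = 1.9 + 0.11875 + 0.023457 + 0.007422
     = 2.049629
Step 3: The full series sum_(k>=1) 1.9*1/k^4 converges (p-series with p = 4 > 1; a constant multiple of a convergent series converges).
Step 4: Fix eps > 0. Since sum_k m(|f_k - f| > eps) < infinity, the Borel-Cantelli lemma gives
        m(limsup_k {|f_k - f| > eps}) = 0, i.e. for a.e. x, |f_k(x) - f(x)| <= eps for all large k.
        Applying this with eps = 1/j for j = 1, 2, ... and intersecting the countably many full-measure sets,
        for a.e. x we get limsup_k |f_k(x) - f(x)| <= 1/j for every j, hence f_k -> f almost everywhere.
Conclusion: series converges; Borel-Cantelli yields f_k -> f a.e.


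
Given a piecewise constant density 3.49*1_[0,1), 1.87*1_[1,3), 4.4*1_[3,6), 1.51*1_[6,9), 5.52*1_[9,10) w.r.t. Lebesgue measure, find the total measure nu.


Integrate each piece of the Radon-Nikodym derivative:
Step 1: integral_0^1 3.49 dx = 3.49*(1-0) = 3.49*1 = 3.49
Step 2: integral_1^3 1.87 dx = 1.87*(3-1) = 1.87*2 = 3.74
Step 3: integral_3^6 4.4 dx = 4.4*(6-3) = 4.4*3 = 13.2
Step 4: integral_6^9 1.51 dx = 1.51*(9-6) = 1.51*3 = 4.53
Step 5: integral_9^10 5.52 dx = 5.52*(10-9) = 5.52*1 = 5.52
Total: 3.49 + 3.74 + 13.2 + 4.53 + 5.52 = 30.48


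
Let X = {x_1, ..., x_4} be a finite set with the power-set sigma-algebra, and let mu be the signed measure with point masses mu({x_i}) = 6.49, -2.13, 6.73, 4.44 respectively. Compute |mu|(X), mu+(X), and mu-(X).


Step 1: Every measurable set is a union of atoms (the cells / points), so a Hahn decomposition is
  obtained by grouping atoms by sign: P = union of atoms with mu > 0, N = union of the remaining atoms.
  Atoms in P (indices): 1, 3, 4;  atoms in N (indices): 2
  Positive values: 6.49, 6.73, 4.44
  Negative values: -2.13
Step 2: mu+(X) = mu(P) = sum of positive atom values = 17.66
Step 3: mu-(X) = -mu(N) = sum of |negative atom values| = 2.13
Step 4: |mu|(X) = mu+(X) + mu-(X) = 17.66 + 2.13 = 19.79


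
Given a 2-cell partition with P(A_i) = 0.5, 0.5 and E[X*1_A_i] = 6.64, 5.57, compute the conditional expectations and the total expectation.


For each cell A_i: E[X|A_i] = E[X*1_A_i] / P(A_i)
Step 1: E[X|A_1] = 6.64 / 0.5 = 13.28
Step 2: E[X|A_2] = 5.57 / 0.5 = 11.14
Verification: E[X] = sum E[X*1_A_i] = 6.64 + 5.57 = 12.21


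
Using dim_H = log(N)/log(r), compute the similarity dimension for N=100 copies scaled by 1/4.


For a self-similar set with N copies scaled by 1/r:
dim_H = log(N)/log(r) = log(100)/log(4)
= 4.60517/1.386294
= 3.321928


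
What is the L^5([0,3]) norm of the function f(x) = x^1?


Step 1: ||f||_5 = (integral_0^3 |x^1|^5 dx)^(1/5)
     = (integral_0^3 x^5 dx)^(1/5)
Step 2: integral_0^3 x^5 dx = [x^6/(6)] from 0 to 3 = 3^6/6
     = 729/6 = 121.5
Step 3: ||f||_5 = (121.5)^(1/5) = 2.611652


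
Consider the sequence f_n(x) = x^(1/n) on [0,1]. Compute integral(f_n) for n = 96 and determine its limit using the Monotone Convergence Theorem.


At n = 96: f_96(x) = x^(1/96).
Step 1: integral(x^(1/96), 0, 1) = [x^(1/96+1) / (1/96+1)] from 0 to 1
     = 1 / (1/96 + 1) = 1 / ((96+1)/96) = 96/(96+1)
     = 96/97 = 0.989691
Step 2: As n -> infinity, f_n(x) = x^(1/n) -> 1 for x in (0,1], and f_n is increasing in n.
By MCT, lim_n integral(f_n) = integral(lim_n f_n) = integral(1, 0, 1) = 1.
Step 3: Verify convergence: 96/97 = 0.989691 -> 1
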